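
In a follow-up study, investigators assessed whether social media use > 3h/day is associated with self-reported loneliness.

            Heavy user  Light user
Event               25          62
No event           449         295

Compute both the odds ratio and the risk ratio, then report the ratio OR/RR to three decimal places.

0.872

Reading the table with exposure as columns: a = 25 (Heavy user, case), b = 449 (Heavy user, non-case), c = 62 (Light user, case), d = 295.
OR = (25·295)/(449·62) = 7375/27838 = 0.26493
Risk in exposed = 25/474 = 0.05274; risk in unexposed = 62/357 = 0.17367; RR = 0.30370
OR/RR = 0.26493 / 0.30370 = 0.87234
The outcome is not rare, so the OR lies further from 1 than the RR.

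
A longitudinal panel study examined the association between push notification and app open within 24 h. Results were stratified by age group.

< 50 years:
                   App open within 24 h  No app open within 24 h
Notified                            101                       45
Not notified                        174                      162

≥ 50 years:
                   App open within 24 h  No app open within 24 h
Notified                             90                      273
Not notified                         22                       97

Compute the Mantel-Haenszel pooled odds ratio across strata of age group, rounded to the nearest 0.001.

1.814

OR_MH = Σ(aᵢdᵢ/nᵢ) / Σ(bᵢcᵢ/nᵢ), where nᵢ is the stratum total.
Stratum 1 (< 50 years): n = 482; a·d/n = 101·162/482 = 33.9461; b·c/n = 45·174/482 = 16.2448
Stratum 2 (≥ 50 years): n = 482; a·d/n = 90·97/482 = 18.1120; b·c/n = 273·22/482 = 12.4606
OR_MH = (33.9461 + 18.1120) / (16.2448 + 12.4606) = 52.0581 / 28.7054 = 1.81353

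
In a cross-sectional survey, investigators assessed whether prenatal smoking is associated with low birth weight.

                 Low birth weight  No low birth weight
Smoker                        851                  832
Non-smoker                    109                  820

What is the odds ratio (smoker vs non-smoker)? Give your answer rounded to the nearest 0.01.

Cells: a = 851, b = 832, c = 109, d = 820.
OR = (a·d)/(b·c) = (851 × 820) / (832 × 109) = 697820 / 90688 = 7.69473
The odds of low birth weight are about 7.69 times as high in the smoker group.

7.69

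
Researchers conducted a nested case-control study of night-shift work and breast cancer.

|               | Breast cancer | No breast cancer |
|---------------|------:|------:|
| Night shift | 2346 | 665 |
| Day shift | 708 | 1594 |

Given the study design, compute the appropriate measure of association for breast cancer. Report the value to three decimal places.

7.943

Cells: a = 2346, b = 665, c = 708, d = 1594.
This is a nested case-control study: participants were sampled on outcome status, so risks in the source population cannot be estimated directly — relative risk is not valid here. The odds ratio is the appropriate measure.
OR = (a·d)/(b·c) = (2346 × 1594) / (665 × 708) = 3739524 / 470820 = 7.94258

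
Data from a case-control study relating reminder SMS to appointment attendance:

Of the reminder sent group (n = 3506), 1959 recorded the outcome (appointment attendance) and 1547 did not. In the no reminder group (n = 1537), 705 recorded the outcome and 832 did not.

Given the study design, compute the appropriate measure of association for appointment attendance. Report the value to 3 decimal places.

From the description: a = 1959, b = 1547, c = 705, d = 832.
This is a case-control study: participants were sampled on outcome status, so risks in the source population cannot be estimated directly — relative risk is not valid here. The odds ratio is the appropriate measure.
OR = (a·d)/(b·c) = (1959 × 832) / (1547 × 705) = 1629888 / 1090635 = 1.49444

1.494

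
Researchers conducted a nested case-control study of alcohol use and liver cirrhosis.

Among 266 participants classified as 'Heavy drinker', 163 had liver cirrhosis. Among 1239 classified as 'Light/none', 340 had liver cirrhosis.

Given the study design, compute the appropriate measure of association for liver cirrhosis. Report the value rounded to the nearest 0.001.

4.184

From the description: a = 163, b = 103, c = 340, d = 899.
This is a nested case-control study: participants were sampled on outcome status, so risks in the source population cannot be estimated directly — relative risk is not valid here. The odds ratio is the appropriate measure.
OR = (a·d)/(b·c) = (163 × 899) / (103 × 340) = 146537 / 35020 = 4.18438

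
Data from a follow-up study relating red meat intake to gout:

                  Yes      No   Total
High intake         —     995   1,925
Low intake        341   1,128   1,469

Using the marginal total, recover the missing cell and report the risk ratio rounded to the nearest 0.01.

The missing cell is in the exposed row: 1925 − 995 = 930.
So a = 930, b = 995, c = 341, d = 1128.
RR = [a/(a+b)] / [c/(c+d)] = (930/1925) / (341/1469) = 0.48312/0.23213 = 2.08123

2.08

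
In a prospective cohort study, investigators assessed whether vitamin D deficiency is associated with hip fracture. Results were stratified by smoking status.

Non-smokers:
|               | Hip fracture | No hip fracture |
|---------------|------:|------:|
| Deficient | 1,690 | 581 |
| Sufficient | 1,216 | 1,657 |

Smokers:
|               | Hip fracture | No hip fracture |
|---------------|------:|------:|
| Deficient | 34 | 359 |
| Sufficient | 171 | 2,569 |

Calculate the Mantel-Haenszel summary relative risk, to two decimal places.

RR_MH = Σ(aᵢ·n₀ᵢ/nᵢ) / Σ(cᵢ·n₁ᵢ/nᵢ), with n₁ᵢ = aᵢ+bᵢ (exposed), n₀ᵢ = cᵢ+dᵢ (unexposed), nᵢ = n₁ᵢ+n₀ᵢ.
Stratum 1 (Non-smokers): n₁ = 2271, n₀ = 2873, n = 5144; a·n₀/n = 1690·2873/5144 = 943.8900; c·n₁/n = 1216·2271/5144 = 536.8460
Stratum 2 (Smokers): n₁ = 393, n₀ = 2740, n = 3133; a·n₀/n = 34·2740/3133 = 29.7351; c·n₁/n = 171·393/3133 = 21.4500
RR_MH = (943.8900 + 29.7351) / (536.8460 + 21.4500) = 973.6250 / 558.2961 = 1.74392

1.74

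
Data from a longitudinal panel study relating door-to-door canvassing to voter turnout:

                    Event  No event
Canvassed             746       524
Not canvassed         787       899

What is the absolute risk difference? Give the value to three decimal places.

0.121

Cells: a = 746, b = 524, c = 787, d = 899.
Risk in exposed = 746/1270 = 0.587402; risk in unexposed = 787/1686 = 0.466785.
Risk difference = 0.587402 − 0.466785 = 0.120616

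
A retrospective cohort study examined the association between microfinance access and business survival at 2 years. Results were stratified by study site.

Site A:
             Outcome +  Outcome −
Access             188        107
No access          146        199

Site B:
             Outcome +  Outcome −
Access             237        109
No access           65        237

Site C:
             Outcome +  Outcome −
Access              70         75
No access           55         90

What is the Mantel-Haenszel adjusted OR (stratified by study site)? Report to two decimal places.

3.37

OR_MH = Σ(aᵢdᵢ/nᵢ) / Σ(bᵢcᵢ/nᵢ), where nᵢ is the stratum total.
Stratum 1 (Site A): n = 640; a·d/n = 188·199/640 = 58.4562; b·c/n = 107·146/640 = 24.4094
Stratum 2 (Site B): n = 648; a·d/n = 237·237/648 = 86.6806; b·c/n = 109·65/648 = 10.9336
Stratum 3 (Site C): n = 290; a·d/n = 70·90/290 = 21.7241; b·c/n = 75·55/290 = 14.2241
OR_MH = (58.4562 + 86.6806 + 21.7241) / (24.4094 + 10.9336 + 14.2241) = 166.8609 / 49.5672 = 3.36636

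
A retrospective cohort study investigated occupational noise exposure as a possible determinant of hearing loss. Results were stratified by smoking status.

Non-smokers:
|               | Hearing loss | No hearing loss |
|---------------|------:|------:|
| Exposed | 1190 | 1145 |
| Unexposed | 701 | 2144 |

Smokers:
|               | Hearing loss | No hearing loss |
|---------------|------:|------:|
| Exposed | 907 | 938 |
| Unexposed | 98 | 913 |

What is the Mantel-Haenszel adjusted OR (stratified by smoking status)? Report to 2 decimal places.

OR_MH = Σ(aᵢdᵢ/nᵢ) / Σ(bᵢcᵢ/nᵢ), where nᵢ is the stratum total.
Stratum 1 (Non-smokers): n = 5180; a·d/n = 1190·2144/5180 = 492.5405; b·c/n = 1145·701/5180 = 154.9508
Stratum 2 (Smokers): n = 2856; a·d/n = 907·913/2856 = 289.9478; b·c/n = 938·98/2856 = 32.1863
OR_MH = (492.5405 + 289.9478) / (154.9508 + 32.1863) = 782.4884 / 187.1370 = 4.18137

4.18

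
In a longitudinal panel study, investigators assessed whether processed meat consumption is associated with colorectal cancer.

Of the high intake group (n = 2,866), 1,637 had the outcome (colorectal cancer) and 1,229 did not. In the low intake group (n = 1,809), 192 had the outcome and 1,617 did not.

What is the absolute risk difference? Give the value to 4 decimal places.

From the description: a = 1637, b = 1229, c = 192, d = 1617.
Risk in exposed = 1637/2866 = 0.571179; risk in unexposed = 192/1809 = 0.106136.
Risk difference = 0.571179 − 0.106136 = 0.465043

0.4650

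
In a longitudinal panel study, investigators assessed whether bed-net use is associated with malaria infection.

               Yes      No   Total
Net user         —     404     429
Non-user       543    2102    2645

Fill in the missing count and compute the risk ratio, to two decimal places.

The missing cell is in the exposed row: 429 − 404 = 25.
So a = 25, b = 404, c = 543, d = 2102.
RR = [a/(a+b)] / [c/(c+d)] = (25/429) / (543/2645) = 0.05828/0.20529 = 0.28386

0.28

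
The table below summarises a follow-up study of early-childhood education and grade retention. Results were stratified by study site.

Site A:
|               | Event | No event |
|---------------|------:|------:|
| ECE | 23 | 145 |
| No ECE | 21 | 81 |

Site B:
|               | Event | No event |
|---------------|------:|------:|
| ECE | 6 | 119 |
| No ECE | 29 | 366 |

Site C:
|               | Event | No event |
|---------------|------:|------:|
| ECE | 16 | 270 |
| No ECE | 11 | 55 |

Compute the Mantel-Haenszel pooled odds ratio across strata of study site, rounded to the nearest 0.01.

0.52

OR_MH = Σ(aᵢdᵢ/nᵢ) / Σ(bᵢcᵢ/nᵢ), where nᵢ is the stratum total.
Stratum 1 (Site A): n = 270; a·d/n = 23·81/270 = 6.9000; b·c/n = 145·21/270 = 11.2778
Stratum 2 (Site B): n = 520; a·d/n = 6·366/520 = 4.2231; b·c/n = 119·29/520 = 6.6365
Stratum 3 (Site C): n = 352; a·d/n = 16·55/352 = 2.5000; b·c/n = 270·11/352 = 8.4375
OR_MH = (6.9000 + 4.2231 + 2.5000) / (11.2778 + 6.6365 + 8.4375) = 13.6231 / 26.3518 = 0.51697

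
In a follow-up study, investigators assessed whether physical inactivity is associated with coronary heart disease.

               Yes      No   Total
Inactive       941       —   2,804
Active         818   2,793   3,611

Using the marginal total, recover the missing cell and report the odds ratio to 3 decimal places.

1.725

The missing cell is in the exposed row: 2804 − 941 = 1863.
So a = 941, b = 1863, c = 818, d = 2793.
OR = (a·d)/(b·c) = (941 × 2793) / (1863 × 818) = 2628213 / 1523934 = 1.72462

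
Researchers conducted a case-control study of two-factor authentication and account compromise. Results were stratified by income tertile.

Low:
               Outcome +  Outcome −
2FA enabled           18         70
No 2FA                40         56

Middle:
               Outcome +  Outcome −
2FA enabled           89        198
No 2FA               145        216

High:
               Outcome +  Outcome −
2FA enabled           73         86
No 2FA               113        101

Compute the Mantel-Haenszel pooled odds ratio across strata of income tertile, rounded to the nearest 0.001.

0.642

OR_MH = Σ(aᵢdᵢ/nᵢ) / Σ(bᵢcᵢ/nᵢ), where nᵢ is the stratum total.
Stratum 1 (Low): n = 184; a·d/n = 18·56/184 = 5.4783; b·c/n = 70·40/184 = 15.2174
Stratum 2 (Middle): n = 648; a·d/n = 89·216/648 = 29.6667; b·c/n = 198·145/648 = 44.3056
Stratum 3 (High): n = 373; a·d/n = 73·101/373 = 19.7668; b·c/n = 86·113/373 = 26.0536
OR_MH = (5.4783 + 29.6667 + 19.7668) / (15.2174 + 44.3056 + 26.0536) = 54.9117 / 85.5766 = 0.64167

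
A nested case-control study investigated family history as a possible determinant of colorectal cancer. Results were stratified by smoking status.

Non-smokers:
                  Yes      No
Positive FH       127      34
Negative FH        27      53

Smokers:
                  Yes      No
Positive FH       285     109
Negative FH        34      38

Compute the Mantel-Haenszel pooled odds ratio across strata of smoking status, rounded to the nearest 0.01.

4.35

OR_MH = Σ(aᵢdᵢ/nᵢ) / Σ(bᵢcᵢ/nᵢ), where nᵢ is the stratum total.
Stratum 1 (Non-smokers): n = 241; a·d/n = 127·53/241 = 27.9295; b·c/n = 34·27/241 = 3.8091
Stratum 2 (Smokers): n = 466; a·d/n = 285·38/466 = 23.2403; b·c/n = 109·34/466 = 7.9528
OR_MH = (27.9295 + 23.2403) / (3.8091 + 7.9528) = 51.1698 / 11.7619 = 4.35046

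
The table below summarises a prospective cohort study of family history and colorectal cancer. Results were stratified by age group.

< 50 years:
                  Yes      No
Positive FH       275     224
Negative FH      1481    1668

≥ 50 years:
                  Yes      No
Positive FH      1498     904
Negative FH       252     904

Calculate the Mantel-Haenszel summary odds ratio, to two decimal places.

3.27

OR_MH = Σ(aᵢdᵢ/nᵢ) / Σ(bᵢcᵢ/nᵢ), where nᵢ is the stratum total.
Stratum 1 (< 50 years): n = 3648; a·d/n = 275·1668/3648 = 125.7401; b·c/n = 224·1481/3648 = 90.9386
Stratum 2 (≥ 50 years): n = 3558; a·d/n = 1498·904/3558 = 380.6048; b·c/n = 904·252/3558 = 64.0270
OR_MH = (125.7401 + 380.6048) / (90.9386 + 64.0270) = 506.3450 / 154.9656 = 3.26747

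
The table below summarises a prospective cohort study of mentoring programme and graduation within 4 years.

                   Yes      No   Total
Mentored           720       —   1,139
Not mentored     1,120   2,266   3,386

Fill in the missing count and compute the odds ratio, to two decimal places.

3.48

The missing cell is in the exposed row: 1139 − 720 = 419.
So a = 720, b = 419, c = 1120, d = 2266.
OR = (a·d)/(b·c) = (720 × 2266) / (419 × 1120) = 1631520 / 469280 = 3.47665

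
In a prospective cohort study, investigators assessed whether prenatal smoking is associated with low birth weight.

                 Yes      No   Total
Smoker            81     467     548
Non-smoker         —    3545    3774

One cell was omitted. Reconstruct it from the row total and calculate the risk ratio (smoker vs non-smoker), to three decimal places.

The missing cell is in the unexposed row: 3774 − 3545 = 229.
So a = 81, b = 467, c = 229, d = 3545.
RR = [a/(a+b)] / [c/(c+d)] = (81/548) / (229/3774) = 0.14781/0.06068 = 2.43596

2.436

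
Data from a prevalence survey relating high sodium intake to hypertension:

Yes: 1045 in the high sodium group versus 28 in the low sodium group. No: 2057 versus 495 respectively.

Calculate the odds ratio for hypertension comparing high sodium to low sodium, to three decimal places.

8.981

From the description: a = 1045, b = 2057, c = 28, d = 495.
OR = (a·d)/(b·c) = (1045 × 495) / (2057 × 28) = 517275 / 57596 = 8.98109
The odds of hypertension are about 8.98 times as high in the high sodium group.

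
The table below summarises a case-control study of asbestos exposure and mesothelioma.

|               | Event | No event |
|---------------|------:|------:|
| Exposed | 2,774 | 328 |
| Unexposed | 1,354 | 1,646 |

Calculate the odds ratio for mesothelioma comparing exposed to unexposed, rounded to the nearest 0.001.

10.281

Cells: a = 2774, b = 328, c = 1354, d = 1646.
OR = (a·d)/(b·c) = (2774 × 1646) / (328 × 1354) = 4566004 / 444112 = 10.28120
The odds of mesothelioma are about 10.28 times as high in the exposed group.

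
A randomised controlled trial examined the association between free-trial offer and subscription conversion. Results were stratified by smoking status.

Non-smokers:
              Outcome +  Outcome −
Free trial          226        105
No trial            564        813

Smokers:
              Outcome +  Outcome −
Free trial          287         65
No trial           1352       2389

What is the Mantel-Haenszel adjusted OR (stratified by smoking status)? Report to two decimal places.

4.90

OR_MH = Σ(aᵢdᵢ/nᵢ) / Σ(bᵢcᵢ/nᵢ), where nᵢ is the stratum total.
Stratum 1 (Non-smokers): n = 1708; a·d/n = 226·813/1708 = 107.5749; b·c/n = 105·564/1708 = 34.6721
Stratum 2 (Smokers): n = 4093; a·d/n = 287·2389/4093 = 167.5160; b·c/n = 65·1352/4093 = 21.4708
OR_MH = (107.5749 + 167.5160) / (34.6721 + 21.4708) = 275.0909 / 56.1429 = 4.89983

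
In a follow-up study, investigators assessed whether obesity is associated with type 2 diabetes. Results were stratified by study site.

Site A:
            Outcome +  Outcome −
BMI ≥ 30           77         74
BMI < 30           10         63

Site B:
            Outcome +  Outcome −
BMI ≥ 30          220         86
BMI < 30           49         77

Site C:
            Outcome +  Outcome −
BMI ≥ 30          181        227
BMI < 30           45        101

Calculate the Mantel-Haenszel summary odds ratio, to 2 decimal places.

OR_MH = Σ(aᵢdᵢ/nᵢ) / Σ(bᵢcᵢ/nᵢ), where nᵢ is the stratum total.
Stratum 1 (Site A): n = 224; a·d/n = 77·63/224 = 21.6562; b·c/n = 74·10/224 = 3.3036
Stratum 2 (Site B): n = 432; a·d/n = 220·77/432 = 39.2130; b·c/n = 86·49/432 = 9.7546
Stratum 3 (Site C): n = 554; a·d/n = 181·101/554 = 32.9982; b·c/n = 227·45/554 = 18.4386
OR_MH = (21.6562 + 39.2130 + 32.9982) / (3.3036 + 9.7546 + 18.4386) = 93.8674 / 31.4968 = 2.98022

2.98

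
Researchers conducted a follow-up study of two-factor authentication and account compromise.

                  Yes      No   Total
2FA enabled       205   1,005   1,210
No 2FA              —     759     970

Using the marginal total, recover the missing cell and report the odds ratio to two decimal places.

0.73

The missing cell is in the unexposed row: 970 − 759 = 211.
So a = 205, b = 1005, c = 211, d = 759.
OR = (a·d)/(b·c) = (205 × 759) / (1005 × 211) = 155595 / 212055 = 0.73375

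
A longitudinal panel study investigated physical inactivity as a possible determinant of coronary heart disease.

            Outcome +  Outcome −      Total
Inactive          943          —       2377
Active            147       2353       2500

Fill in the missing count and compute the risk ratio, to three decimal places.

6.747

The missing cell is in the exposed row: 2377 − 943 = 1434.
So a = 943, b = 1434, c = 147, d = 2353.
RR = [a/(a+b)] / [c/(c+d)] = (943/2377) / (147/2500) = 0.39672/0.05880 = 6.74691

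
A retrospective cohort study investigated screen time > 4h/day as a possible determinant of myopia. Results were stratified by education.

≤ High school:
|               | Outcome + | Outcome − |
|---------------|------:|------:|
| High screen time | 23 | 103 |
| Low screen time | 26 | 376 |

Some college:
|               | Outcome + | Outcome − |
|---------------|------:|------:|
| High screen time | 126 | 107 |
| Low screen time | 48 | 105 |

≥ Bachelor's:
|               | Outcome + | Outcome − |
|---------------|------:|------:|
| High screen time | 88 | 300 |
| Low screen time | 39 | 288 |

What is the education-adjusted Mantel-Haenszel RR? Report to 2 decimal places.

RR_MH = Σ(aᵢ·n₀ᵢ/nᵢ) / Σ(cᵢ·n₁ᵢ/nᵢ), with n₁ᵢ = aᵢ+bᵢ (exposed), n₀ᵢ = cᵢ+dᵢ (unexposed), nᵢ = n₁ᵢ+n₀ᵢ.
Stratum 1 (≤ High school): n₁ = 126, n₀ = 402, n = 528; a·n₀/n = 23·402/528 = 17.5114; c·n₁/n = 26·126/528 = 6.2045
Stratum 2 (Some college): n₁ = 233, n₀ = 153, n = 386; a·n₀/n = 126·153/386 = 49.9430; c·n₁/n = 48·233/386 = 28.9741
Stratum 3 (≥ Bachelor's): n₁ = 388, n₀ = 327, n = 715; a·n₀/n = 88·327/715 = 40.2462; c·n₁/n = 39·388/715 = 21.1636
RR_MH = (17.5114 + 49.9430 + 40.2462) / (6.2045 + 28.9741 + 21.1636) = 107.7005 / 56.3423 = 1.91154

1.91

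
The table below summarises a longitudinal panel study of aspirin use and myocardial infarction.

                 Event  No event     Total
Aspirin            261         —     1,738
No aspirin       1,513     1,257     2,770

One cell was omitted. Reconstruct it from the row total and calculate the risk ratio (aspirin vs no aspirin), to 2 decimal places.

The missing cell is in the exposed row: 1738 − 261 = 1477.
So a = 261, b = 1477, c = 1513, d = 1257.
RR = [a/(a+b)] / [c/(c+d)] = (261/1738) / (1513/2770) = 0.15017/0.54621 = 0.27494

0.27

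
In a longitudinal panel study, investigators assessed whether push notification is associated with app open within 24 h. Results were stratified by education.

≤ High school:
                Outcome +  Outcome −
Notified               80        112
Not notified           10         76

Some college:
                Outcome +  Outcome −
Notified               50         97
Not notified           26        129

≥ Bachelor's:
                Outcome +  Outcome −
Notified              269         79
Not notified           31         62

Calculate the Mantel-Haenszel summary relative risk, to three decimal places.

RR_MH = Σ(aᵢ·n₀ᵢ/nᵢ) / Σ(cᵢ·n₁ᵢ/nᵢ), with n₁ᵢ = aᵢ+bᵢ (exposed), n₀ᵢ = cᵢ+dᵢ (unexposed), nᵢ = n₁ᵢ+n₀ᵢ.
Stratum 1 (≤ High school): n₁ = 192, n₀ = 86, n = 278; a·n₀/n = 80·86/278 = 24.7482; c·n₁/n = 10·192/278 = 6.9065
Stratum 2 (Some college): n₁ = 147, n₀ = 155, n = 302; a·n₀/n = 50·155/302 = 25.6623; c·n₁/n = 26·147/302 = 12.6556
Stratum 3 (≥ Bachelor's): n₁ = 348, n₀ = 93, n = 441; a·n₀/n = 269·93/441 = 56.7279; c·n₁/n = 31·348/441 = 24.4626
RR_MH = (24.7482 + 25.6623 + 56.7279) / (6.9065 + 12.6556 + 24.4626) = 107.1383 / 44.0247 = 2.43360

2.434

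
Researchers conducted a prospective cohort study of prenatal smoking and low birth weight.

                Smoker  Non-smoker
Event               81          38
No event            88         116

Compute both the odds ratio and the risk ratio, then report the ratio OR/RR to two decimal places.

1.45

Reading the table with exposure as columns: a = 81 (Smoker, case), b = 88 (Smoker, non-case), c = 38 (Non-smoker, case), d = 116.
OR = (81·116)/(88·38) = 9396/3344 = 2.80981
Risk in exposed = 81/169 = 0.47929; risk in unexposed = 38/154 = 0.24675; RR = 1.94239
OR/RR = 2.80981 / 1.94239 = 1.44658
The outcome is not rare, so the OR lies further from 1 than the RR.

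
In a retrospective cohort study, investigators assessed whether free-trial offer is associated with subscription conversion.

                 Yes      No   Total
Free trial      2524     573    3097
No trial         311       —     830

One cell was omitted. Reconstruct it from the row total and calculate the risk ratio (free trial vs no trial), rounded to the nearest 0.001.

The missing cell is in the unexposed row: 830 − 311 = 519.
So a = 2524, b = 573, c = 311, d = 519.
RR = [a/(a+b)] / [c/(c+d)] = (2524/3097) / (311/830) = 0.81498/0.37470 = 2.17503

2.175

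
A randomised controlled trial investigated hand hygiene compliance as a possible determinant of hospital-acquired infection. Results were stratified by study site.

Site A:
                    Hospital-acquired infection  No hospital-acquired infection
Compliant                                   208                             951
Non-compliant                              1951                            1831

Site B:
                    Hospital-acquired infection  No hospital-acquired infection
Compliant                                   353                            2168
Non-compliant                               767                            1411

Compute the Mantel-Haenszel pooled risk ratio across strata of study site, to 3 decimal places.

0.371

RR_MH = Σ(aᵢ·n₀ᵢ/nᵢ) / Σ(cᵢ·n₁ᵢ/nᵢ), with n₁ᵢ = aᵢ+bᵢ (exposed), n₀ᵢ = cᵢ+dᵢ (unexposed), nᵢ = n₁ᵢ+n₀ᵢ.
Stratum 1 (Site A): n₁ = 1159, n₀ = 3782, n = 4941; a·n₀/n = 208·3782/4941 = 159.2099; c·n₁/n = 1951·1159/4941 = 457.6420
Stratum 2 (Site B): n₁ = 2521, n₀ = 2178, n = 4699; a·n₀/n = 353·2178/4699 = 163.6165; c·n₁/n = 767·2521/4699 = 411.4933
RR_MH = (159.2099 + 163.6165) / (457.6420 + 411.4933) = 322.8264 / 869.1353 = 0.37143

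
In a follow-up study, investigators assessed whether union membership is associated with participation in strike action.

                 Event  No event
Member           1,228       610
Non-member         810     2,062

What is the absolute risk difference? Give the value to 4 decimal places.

Cells: a = 1228, b = 610, c = 810, d = 2062.
Risk in exposed = 1228/1838 = 0.668118; risk in unexposed = 810/2872 = 0.282033.
Risk difference = 0.668118 − 0.282033 = 0.386084

0.3861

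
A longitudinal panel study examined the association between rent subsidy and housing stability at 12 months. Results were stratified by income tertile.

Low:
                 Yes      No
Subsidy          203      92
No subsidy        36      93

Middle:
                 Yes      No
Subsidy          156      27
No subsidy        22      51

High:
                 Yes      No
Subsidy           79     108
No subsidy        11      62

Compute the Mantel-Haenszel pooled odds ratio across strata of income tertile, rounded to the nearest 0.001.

6.424

OR_MH = Σ(aᵢdᵢ/nᵢ) / Σ(bᵢcᵢ/nᵢ), where nᵢ is the stratum total.
Stratum 1 (Low): n = 424; a·d/n = 203·93/424 = 44.5259; b·c/n = 92·36/424 = 7.8113
Stratum 2 (Middle): n = 256; a·d/n = 156·51/256 = 31.0781; b·c/n = 27·22/256 = 2.3203
Stratum 3 (High): n = 260; a·d/n = 79·62/260 = 18.8385; b·c/n = 108·11/260 = 4.5692
OR_MH = (44.5259 + 31.0781 + 18.8385) / (7.8113 + 2.3203 + 4.5692) = 94.4425 / 14.7009 = 6.42428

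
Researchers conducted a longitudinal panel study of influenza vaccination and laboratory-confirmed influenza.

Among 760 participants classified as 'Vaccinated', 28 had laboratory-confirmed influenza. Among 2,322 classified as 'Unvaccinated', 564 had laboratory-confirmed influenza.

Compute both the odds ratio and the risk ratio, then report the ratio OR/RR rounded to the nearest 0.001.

From the description: a = 28, b = 732, c = 564, d = 1758.
OR = (28·1758)/(732·564) = 49224/412848 = 0.11923
Risk in exposed = 28/760 = 0.03684; risk in unexposed = 564/2322 = 0.24289; RR = 0.15168
OR/RR = 0.11923 / 0.15168 = 0.78607
The outcome is not rare, so the OR lies further from 1 than the RR.

0.786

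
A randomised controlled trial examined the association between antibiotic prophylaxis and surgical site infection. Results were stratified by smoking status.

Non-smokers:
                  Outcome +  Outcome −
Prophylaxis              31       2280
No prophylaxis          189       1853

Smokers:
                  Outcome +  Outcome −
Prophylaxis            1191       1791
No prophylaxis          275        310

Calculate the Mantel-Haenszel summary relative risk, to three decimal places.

0.636

RR_MH = Σ(aᵢ·n₀ᵢ/nᵢ) / Σ(cᵢ·n₁ᵢ/nᵢ), with n₁ᵢ = aᵢ+bᵢ (exposed), n₀ᵢ = cᵢ+dᵢ (unexposed), nᵢ = n₁ᵢ+n₀ᵢ.
Stratum 1 (Non-smokers): n₁ = 2311, n₀ = 2042, n = 4353; a·n₀/n = 31·2042/4353 = 14.5422; c·n₁/n = 189·2311/4353 = 100.3398
Stratum 2 (Smokers): n₁ = 2982, n₀ = 585, n = 3567; a·n₀/n = 1191·585/3567 = 195.3280; c·n₁/n = 275·2982/3567 = 229.8991
RR_MH = (14.5422 + 195.3280) / (100.3398 + 229.8991) = 209.8702 / 330.2388 = 0.63551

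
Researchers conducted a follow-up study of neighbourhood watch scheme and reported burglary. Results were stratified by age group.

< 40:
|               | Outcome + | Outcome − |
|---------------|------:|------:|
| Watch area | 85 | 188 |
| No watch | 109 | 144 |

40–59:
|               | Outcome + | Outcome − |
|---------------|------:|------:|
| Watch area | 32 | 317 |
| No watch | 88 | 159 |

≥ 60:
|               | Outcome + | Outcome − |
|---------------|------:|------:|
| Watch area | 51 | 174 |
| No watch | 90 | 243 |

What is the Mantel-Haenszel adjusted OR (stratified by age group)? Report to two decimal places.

OR_MH = Σ(aᵢdᵢ/nᵢ) / Σ(bᵢcᵢ/nᵢ), where nᵢ is the stratum total.
Stratum 1 (< 40): n = 526; a·d/n = 85·144/526 = 23.2700; b·c/n = 188·109/526 = 38.9582
Stratum 2 (40–59): n = 596; a·d/n = 32·159/596 = 8.5369; b·c/n = 317·88/596 = 46.8054
Stratum 3 (≥ 60): n = 558; a·d/n = 51·243/558 = 22.2097; b·c/n = 174·90/558 = 28.0645
OR_MH = (23.2700 + 8.5369 + 22.2097) / (38.9582 + 46.8054 + 28.0645) = 54.0166 / 113.8281 = 0.47455

0.47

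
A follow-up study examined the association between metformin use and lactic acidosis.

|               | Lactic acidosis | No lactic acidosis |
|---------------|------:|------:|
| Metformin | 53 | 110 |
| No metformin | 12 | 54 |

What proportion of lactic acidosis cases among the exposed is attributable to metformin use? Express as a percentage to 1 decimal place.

Cells: a = 53, b = 110, c = 12, d = 54.
Risk in exposed = 53/163 = 0.32515; risk in unexposed = 12/66 = 0.18182.
RR = 0.32515/0.18182 = 1.78834
AR% = (RR − 1)/RR × 100 = (1.78834 − 1)/1.78834 × 100 = 44.0823%

44.1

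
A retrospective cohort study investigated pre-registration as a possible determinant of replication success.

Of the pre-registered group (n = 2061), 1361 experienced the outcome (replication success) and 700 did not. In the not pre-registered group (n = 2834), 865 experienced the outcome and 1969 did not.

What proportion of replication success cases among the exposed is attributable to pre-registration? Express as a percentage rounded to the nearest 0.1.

53.8

From the description: a = 1361, b = 700, c = 865, d = 1969.
Risk in exposed = 1361/2061 = 0.66036; risk in unexposed = 865/2834 = 0.30522.
RR = 0.66036/0.30522 = 2.16353
AR% = (RR − 1)/RR × 100 = (2.16353 − 1)/2.16353 × 100 = 53.7793%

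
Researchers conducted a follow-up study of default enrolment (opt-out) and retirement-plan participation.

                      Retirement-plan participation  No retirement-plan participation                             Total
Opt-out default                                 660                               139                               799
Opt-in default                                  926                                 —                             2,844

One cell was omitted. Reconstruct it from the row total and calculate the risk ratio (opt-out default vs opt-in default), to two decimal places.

The missing cell is in the unexposed row: 2844 − 926 = 1918.
So a = 660, b = 139, c = 926, d = 1918.
RR = [a/(a+b)] / [c/(c+d)] = (660/799) / (926/2844) = 0.82603/0.32560 = 2.53697

2.54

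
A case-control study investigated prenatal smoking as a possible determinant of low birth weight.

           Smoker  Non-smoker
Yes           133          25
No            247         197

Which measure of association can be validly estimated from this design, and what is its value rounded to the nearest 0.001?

4.243

Reading the table with exposure as columns: a = 133 (Smoker, case), b = 247 (Smoker, non-case), c = 25 (Non-smoker, case), d = 197.
This is a case-control study: participants were sampled on outcome status, so risks in the source population cannot be estimated directly — relative risk is not valid here. The odds ratio is the appropriate measure.
OR = (a·d)/(b·c) = (133 × 197) / (247 × 25) = 26201 / 6175 = 4.24308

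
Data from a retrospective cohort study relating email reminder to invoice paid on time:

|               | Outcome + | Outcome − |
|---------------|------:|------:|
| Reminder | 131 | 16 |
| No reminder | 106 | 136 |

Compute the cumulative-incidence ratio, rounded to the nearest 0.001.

2.035

Cells: a = 131, b = 16, c = 106, d = 136.
Risk in exposed = 131/147 = 0.89116; risk in unexposed = 106/242 = 0.43802.
RR = 0.89116 / 0.43802 = 2.03453
The risk among the exposed is 2.03 times that among the unexposed.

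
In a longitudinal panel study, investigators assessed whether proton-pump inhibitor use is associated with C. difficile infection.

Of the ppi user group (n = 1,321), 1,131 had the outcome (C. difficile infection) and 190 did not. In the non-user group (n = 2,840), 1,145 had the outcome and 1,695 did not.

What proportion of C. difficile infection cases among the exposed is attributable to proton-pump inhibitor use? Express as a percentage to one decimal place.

52.9

From the description: a = 1131, b = 190, c = 1145, d = 1695.
Risk in exposed = 1131/1321 = 0.85617; risk in unexposed = 1145/2840 = 0.40317.
RR = 0.85617/0.40317 = 2.12360
AR% = (RR − 1)/RR × 100 = (2.12360 − 1)/2.12360 × 100 = 52.9101%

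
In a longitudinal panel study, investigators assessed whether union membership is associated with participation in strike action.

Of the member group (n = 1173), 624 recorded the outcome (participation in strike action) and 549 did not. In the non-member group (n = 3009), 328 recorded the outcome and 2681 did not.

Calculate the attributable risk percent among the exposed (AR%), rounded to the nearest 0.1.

79.5

From the description: a = 624, b = 549, c = 328, d = 2681.
Risk in exposed = 624/1173 = 0.53197; risk in unexposed = 328/3009 = 0.10901.
RR = 0.53197/0.10901 = 4.88017
AR% = (RR − 1)/RR × 100 = (4.88017 − 1)/4.88017 × 100 = 79.5089%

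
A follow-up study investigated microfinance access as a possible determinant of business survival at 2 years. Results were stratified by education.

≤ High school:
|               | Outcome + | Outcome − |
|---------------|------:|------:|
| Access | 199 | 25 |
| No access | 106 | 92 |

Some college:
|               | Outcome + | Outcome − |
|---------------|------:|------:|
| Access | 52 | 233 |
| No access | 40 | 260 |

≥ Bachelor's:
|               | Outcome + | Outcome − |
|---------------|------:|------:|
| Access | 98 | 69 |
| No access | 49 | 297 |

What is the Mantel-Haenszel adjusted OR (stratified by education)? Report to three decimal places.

OR_MH = Σ(aᵢdᵢ/nᵢ) / Σ(bᵢcᵢ/nᵢ), where nᵢ is the stratum total.
Stratum 1 (≤ High school): n = 422; a·d/n = 199·92/422 = 43.3839; b·c/n = 25·106/422 = 6.2796
Stratum 2 (Some college): n = 585; a·d/n = 52·260/585 = 23.1111; b·c/n = 233·40/585 = 15.9316
Stratum 3 (≥ Bachelor's): n = 513; a·d/n = 98·297/513 = 56.7368; b·c/n = 69·49/513 = 6.5906
OR_MH = (43.3839 + 23.1111 + 56.7368) / (6.2796 + 15.9316 + 6.5906) = 123.2318 / 28.8019 = 4.27860

4.279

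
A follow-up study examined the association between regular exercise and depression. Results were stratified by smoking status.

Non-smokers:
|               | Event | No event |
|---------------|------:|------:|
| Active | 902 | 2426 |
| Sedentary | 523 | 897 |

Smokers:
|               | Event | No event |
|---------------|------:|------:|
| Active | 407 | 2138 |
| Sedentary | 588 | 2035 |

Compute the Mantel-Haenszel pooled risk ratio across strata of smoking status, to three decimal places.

RR_MH = Σ(aᵢ·n₀ᵢ/nᵢ) / Σ(cᵢ·n₁ᵢ/nᵢ), with n₁ᵢ = aᵢ+bᵢ (exposed), n₀ᵢ = cᵢ+dᵢ (unexposed), nᵢ = n₁ᵢ+n₀ᵢ.
Stratum 1 (Non-smokers): n₁ = 3328, n₀ = 1420, n = 4748; a·n₀/n = 902·1420/4748 = 269.7641; c·n₁/n = 523·3328/4748 = 366.5847
Stratum 2 (Smokers): n₁ = 2545, n₀ = 2623, n = 5168; a·n₀/n = 407·2623/5168 = 206.5714; c·n₁/n = 588·2545/5168 = 289.5627
RR_MH = (269.7641 + 206.5714) / (366.5847 + 289.5627) = 476.3355 / 656.1474 = 0.72596

0.726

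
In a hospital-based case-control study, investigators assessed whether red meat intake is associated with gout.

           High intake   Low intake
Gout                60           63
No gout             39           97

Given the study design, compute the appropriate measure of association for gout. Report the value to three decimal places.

2.369

Reading the table with exposure as columns: a = 60 (High intake, case), b = 39 (High intake, non-case), c = 63 (Low intake, case), d = 97.
This is a hospital-based case-control study: participants were sampled on outcome status, so risks in the source population cannot be estimated directly — relative risk is not valid here. The odds ratio is the appropriate measure.
OR = (a·d)/(b·c) = (60 × 97) / (39 × 63) = 5820 / 2457 = 2.36874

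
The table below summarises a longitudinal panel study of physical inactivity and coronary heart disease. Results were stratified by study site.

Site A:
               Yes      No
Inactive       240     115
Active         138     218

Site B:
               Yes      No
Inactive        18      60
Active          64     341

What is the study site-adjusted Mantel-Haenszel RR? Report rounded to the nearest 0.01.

RR_MH = Σ(aᵢ·n₀ᵢ/nᵢ) / Σ(cᵢ·n₁ᵢ/nᵢ), with n₁ᵢ = aᵢ+bᵢ (exposed), n₀ᵢ = cᵢ+dᵢ (unexposed), nᵢ = n₁ᵢ+n₀ᵢ.
Stratum 1 (Site A): n₁ = 355, n₀ = 356, n = 711; a·n₀/n = 240·356/711 = 120.1688; c·n₁/n = 138·355/711 = 68.9030
Stratum 2 (Site B): n₁ = 78, n₀ = 405, n = 483; a·n₀/n = 18·405/483 = 15.0932; c·n₁/n = 64·78/483 = 10.3354
RR_MH = (120.1688 + 15.0932) / (68.9030 + 10.3354) = 135.2619 / 79.2384 = 1.70703

1.71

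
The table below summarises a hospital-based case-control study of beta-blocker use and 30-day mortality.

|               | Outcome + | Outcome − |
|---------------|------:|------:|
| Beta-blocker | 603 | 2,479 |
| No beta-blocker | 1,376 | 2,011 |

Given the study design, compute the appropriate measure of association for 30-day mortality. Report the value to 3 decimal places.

Cells: a = 603, b = 2479, c = 1376, d = 2011.
This is a hospital-based case-control study: participants were sampled on outcome status, so risks in the source population cannot be estimated directly — relative risk is not valid here. The odds ratio is the appropriate measure.
OR = (a·d)/(b·c) = (603 × 2011) / (2479 × 1376) = 1212633 / 3411104 = 0.35550

0.355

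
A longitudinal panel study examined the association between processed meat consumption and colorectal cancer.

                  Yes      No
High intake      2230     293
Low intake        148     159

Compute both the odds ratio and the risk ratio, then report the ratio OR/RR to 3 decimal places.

Cells: a = 2230, b = 293, c = 148, d = 159.
OR = (2230·159)/(293·148) = 354570/43364 = 8.17660
Risk in exposed = 2230/2523 = 0.88387; risk in unexposed = 148/307 = 0.48208; RR = 1.83343
OR/RR = 8.17660 / 1.83343 = 4.45973
The outcome is not rare, so the OR lies further from 1 than the RR.

4.460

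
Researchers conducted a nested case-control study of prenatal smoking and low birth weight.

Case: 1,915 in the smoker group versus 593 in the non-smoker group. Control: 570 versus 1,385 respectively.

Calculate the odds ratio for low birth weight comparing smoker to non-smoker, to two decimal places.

7.85

From the description: a = 1915, b = 570, c = 593, d = 1385.
OR = (a·d)/(b·c) = (1915 × 1385) / (570 × 593) = 2652275 / 338010 = 7.84674
The odds of low birth weight are about 7.85 times as high in the smoker group.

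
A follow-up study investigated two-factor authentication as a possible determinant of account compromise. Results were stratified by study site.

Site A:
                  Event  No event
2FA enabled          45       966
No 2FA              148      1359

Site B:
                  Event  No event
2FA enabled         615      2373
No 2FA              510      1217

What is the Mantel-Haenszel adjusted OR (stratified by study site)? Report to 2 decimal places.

0.58

OR_MH = Σ(aᵢdᵢ/nᵢ) / Σ(bᵢcᵢ/nᵢ), where nᵢ is the stratum total.
Stratum 1 (Site A): n = 2518; a·d/n = 45·1359/2518 = 24.2871; b·c/n = 966·148/2518 = 56.7784
Stratum 2 (Site B): n = 4715; a·d/n = 615·1217/4715 = 158.7391; b·c/n = 2373·510/4715 = 256.6766
OR_MH = (24.2871 + 158.7391) / (56.7784 + 256.6766) = 183.0263 / 313.4550 = 0.58390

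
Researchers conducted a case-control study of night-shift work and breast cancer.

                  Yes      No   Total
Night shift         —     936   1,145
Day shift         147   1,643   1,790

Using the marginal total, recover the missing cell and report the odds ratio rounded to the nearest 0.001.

2.496

The missing cell is in the exposed row: 1145 − 936 = 209.
So a = 209, b = 936, c = 147, d = 1643.
OR = (a·d)/(b·c) = (209 × 1643) / (936 × 147) = 343387 / 137592 = 2.49569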